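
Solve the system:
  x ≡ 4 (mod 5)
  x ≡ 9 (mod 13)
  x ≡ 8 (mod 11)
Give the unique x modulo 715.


Moduli 5, 13, 11 are pairwise coprime; by CRT there is a unique solution modulo M = 5 · 13 · 11 = 715.
Solve pairwise, accumulating the modulus:
  Start with x ≡ 4 (mod 5).
  Combine with x ≡ 9 (mod 13): since gcd(5, 13) = 1, we get a unique residue mod 65.
    Write x = 4 + 5·t and substitute into x ≡ 9 (mod 13): 5·t ≡ 9 − 4 = 5 (mod 13).
    The inverse of 5 mod 13 is 8 (since 5·8 = 40 = 3·13 + 1), so t ≡ 8·5 = 40 ≡ 1 (mod 13).
    Then x = 4 + 5·1 = 9, valid modulo lcm(5, 13) = 65: x ≡ 9 (mod 65).
  Combine with x ≡ 8 (mod 11): since gcd(65, 11) = 1, we get a unique residue mod 715.
    Write x = 9 + 65·t and substitute into x ≡ 8 (mod 11): 65·t ≡ 8 − 9 = -1 (mod 11).
    Reduce coefficients mod 11: 10·t ≡ 10 (mod 11).
    The inverse of 10 mod 11 is 10 (since 10·10 = 100 = 9·11 + 1), so t ≡ 10·10 = 100 ≡ 1 (mod 11).
    Then x = 9 + 65·1 = 74, valid modulo lcm(65, 11) = 715: x ≡ 74 (mod 715).
Verify: 74 mod 5 = 4 ✓, 74 mod 13 = 9 ✓, 74 mod 11 = 8 ✓.

x ≡ 74 (mod 715).


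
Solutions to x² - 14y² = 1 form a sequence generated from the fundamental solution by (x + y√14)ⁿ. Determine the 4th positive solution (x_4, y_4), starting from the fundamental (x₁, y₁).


Step 1: Find the fundamental solution (x₁, y₁) of x² - 14y² = 1.
  Expand √14 as a continued fraction. a₀ = ⌊√14⌋ = 3; iterate m_{k+1} = d_k·a_k − m_k, d_{k+1} = (14 − m_{k+1}²)/d_k, a_{k+1} = ⌊(a₀ + m_{k+1})/d_{k+1}⌋ (starting m₀ = 0, d₀ = 1), with convergents p_k = a_k·p_{k-1} + p_{k-2}, q_k = a_k·q_{k-1} + q_{k-2} (p₋₁ = 1, q₋₁ = 0):
  k = 0: a₀ = 3; p₀/q₀ = 3/1; p₀² − 14·q₀² = 9 − 14 = -5.
  k = 1: m = 3, d = 5, a = ⌊(3 + 3)/5⌋ = 1; p/q = (1·3 + 1)/(1·1 + 0) = 4/1; p² − 14·q² = 16 − 14 = 2.
  k = 2: m = 2, d = 2, a = ⌊(3 + 2)/2⌋ = 2; p/q = (2·4 + 3)/(2·1 + 1) = 11/3; p² − 14·q² = 121 − 126 = -5.
  k = 3: m = 2, d = 5, a = ⌊(3 + 2)/5⌋ = 1; p/q = (1·11 + 4)/(1·3 + 1) = 15/4; p² − 14·q² = 225 − 224 = 1.
  The first convergent with p² − 14·q² = 1 gives the fundamental solution (x₁, y₁) = (15, 4).
Step 2: Apply the recurrence (x_{n+1}, y_{n+1}) = (x₁x_n + 14y₁y_n, x₁y_n + y₁x_n) repeatedly.
  From (x_1, y_1) = (15, 4): x_2 = 15·15 + 14·4·4 = 449; y_2 = 15·4 + 4·15 = 120.
  From (x_2, y_2) = (449, 120): x_3 = 15·449 + 14·4·120 = 13455; y_3 = 15·120 + 4·449 = 3596.
  From (x_3, y_3) = (13455, 3596): x_4 = 15·13455 + 14·4·3596 = 403201; y_4 = 15·3596 + 4·13455 = 107760.
Step 3: Verify x_4² - 14·y_4² = 162571046401 - 162571046400 = 1 (should be 1). ✓

(x_1, y_1) = (15, 4); (x_4, y_4) = (403201, 107760).


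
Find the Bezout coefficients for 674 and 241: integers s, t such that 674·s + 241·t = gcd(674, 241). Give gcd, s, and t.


Euclidean algorithm on (674, 241) — divide until remainder is 0:
  674 = 2 · 241 + 192
  241 = 1 · 192 + 49
  192 = 3 · 49 + 45
  49 = 1 · 45 + 4
  45 = 11 · 4 + 1
  4 = 4 · 1 + 0
gcd(674, 241) = 1.
Track Bezout coefficients alongside the remainders: start with r₀ = 674 = a·1 + b·0 (s = 1, t = 0) and r₁ = 241 = a·0 + b·1 (s = 0, t = 1); each new remainder r_{k+1} = r_{k-1} − q_k·r_k inherits s_{k+1} = s_{k-1} − q_k·s_k, t_{k+1} = t_{k-1} − q_k·t_k, so r_k = a·s_k + b·t_k at every step:
  q = 2: r = 192, s = 1 − 2·0 = 1, t = 0 − 2·1 = -2  (check: 674·1 + 241·(-2) = 192)
  q = 1: r = 49, s = 0 − 1·1 = -1, t = 1 − 1·(-2) = 3  (check: 674·(-1) + 241·3 = 49)
  q = 3: r = 45, s = 1 − 3·(-1) = 4, t = -2 − 3·3 = -11  (check: 674·4 + 241·(-11) = 45)
  q = 1: r = 4, s = -1 − 1·4 = -5, t = 3 − 1·(-11) = 14  (check: 674·(-5) + 241·14 = 4)
  q = 11: r = 1, s = 4 − 11·(-5) = 59, t = -11 − 11·14 = -165  (check: 674·59 + 241·(-165) = 1)
The row with r = 1 (the gcd) gives the Bezout coefficients s = 59, t = -165.
Result: 674 · (59) + 241 · (-165) = 1.

gcd(674, 241) = 1; s = 59, t = -165 (check: 674·59 + 241·(-165) = 1).


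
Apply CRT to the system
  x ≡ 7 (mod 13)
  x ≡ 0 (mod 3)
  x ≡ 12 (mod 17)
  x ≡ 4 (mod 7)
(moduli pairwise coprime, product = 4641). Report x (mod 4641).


Product of moduli M = 13 · 3 · 17 · 7 = 4641.
Merge one congruence at a time:
  Start: x ≡ 7 (mod 13).
  Combine with x ≡ 0 (mod 3); new modulus lcm = 39.
    Write x = 7 + 13·t and substitute into x ≡ 0 (mod 3): 13·t ≡ 0 − 7 = -7 (mod 3).
    Reduce coefficients mod 3: 1·t ≡ 2 (mod 3).
    So t ≡ 2 (mod 3).
    Then x = 7 + 13·2 = 33, valid modulo lcm(13, 3) = 39: x ≡ 33 (mod 39).
  Combine with x ≡ 12 (mod 17); new modulus lcm = 663.
    Write x = 33 + 39·t and substitute into x ≡ 12 (mod 17): 39·t ≡ 12 − 33 = -21 (mod 17).
    Reduce coefficients mod 17: 5·t ≡ 13 (mod 17).
    The inverse of 5 mod 17 is 7 (since 5·7 = 35 = 2·17 + 1), so t ≡ 7·13 = 91 ≡ 6 (mod 17).
    Then x = 33 + 39·6 = 267, valid modulo lcm(39, 17) = 663: x ≡ 267 (mod 663).
  Combine with x ≡ 4 (mod 7); new modulus lcm = 4641.
    Write x = 267 + 663·t and substitute into x ≡ 4 (mod 7): 663·t ≡ 4 − 267 = -263 (mod 7).
    Reduce coefficients mod 7: 5·t ≡ 3 (mod 7).
    The inverse of 5 mod 7 is 3 (since 5·3 = 15 = 2·7 + 1), so t ≡ 3·3 = 9 ≡ 2 (mod 7).
    Then x = 267 + 663·2 = 1593, valid modulo lcm(663, 7) = 4641: x ≡ 1593 (mod 4641).
Verify against each original: 1593 mod 13 = 7, 1593 mod 3 = 0, 1593 mod 17 = 12, 1593 mod 7 = 4.

x ≡ 1593 (mod 4641).


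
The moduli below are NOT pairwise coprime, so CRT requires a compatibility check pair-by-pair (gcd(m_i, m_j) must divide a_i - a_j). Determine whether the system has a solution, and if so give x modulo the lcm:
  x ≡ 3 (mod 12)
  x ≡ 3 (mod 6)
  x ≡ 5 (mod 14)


Moduli 12, 6, 14 are not pairwise coprime, so CRT works modulo lcm(m_i) when all pairwise compatibility conditions hold.
Pairwise compatibility: gcd(m_i, m_j) must divide a_i - a_j for every pair.
Merge one congruence at a time:
  Start: x ≡ 3 (mod 12).
  Combine with x ≡ 3 (mod 6): gcd(12, 6) = 6; 3 - 3 = 0, which IS divisible by 6, so compatible.
    Write x = 3 + 12·t and substitute into x ≡ 3 (mod 6): 12·t ≡ 3 − 3 = 0 (mod 6).
    Divide the congruence (and modulus) by g = 6: 2·t ≡ 0 (mod 1).
    Modulo 1 every t works; take t = 0.
    Then x = 3 + 12·0 = 3, valid modulo lcm(12, 6) = 12: x ≡ 3 (mod 12).
  Combine with x ≡ 5 (mod 14): gcd(12, 14) = 2; 5 - 3 = 2, which IS divisible by 2, so compatible.
    Write x = 3 + 12·t and substitute into x ≡ 5 (mod 14): 12·t ≡ 5 − 3 = 2 (mod 14).
    Divide the congruence (and modulus) by g = 2: 6·t ≡ 1 (mod 7).
    The inverse of 6 mod 7 is 6 (since 6·6 = 36 = 5·7 + 1), so t ≡ 6·1 = 6 ≡ 6 (mod 7).
    Then x = 3 + 12·6 = 75, valid modulo lcm(12, 14) = 84: x ≡ 75 (mod 84).
Verify: 75 mod 12 = 3, 75 mod 6 = 3, 75 mod 14 = 5.

x ≡ 75 (mod 84).


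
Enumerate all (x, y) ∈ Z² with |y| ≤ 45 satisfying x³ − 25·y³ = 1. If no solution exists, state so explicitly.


The equation is x³ - 25y³ = 1. For fixed y, x³ = 25·y³ + 1, so a solution requires the RHS to be a perfect cube.
Strategy: iterate y from -45 to 45, compute RHS = 25·y³ + 1, and check whether it is a (positive or negative) perfect cube.
Check small values of y:
  y = 0: RHS = 1 = (1)³ ⇒ x = 1 works.
  y = 1: RHS = 26 is not a perfect cube.
  y = -1: RHS = -24 is not a perfect cube.
  y = 2: RHS = 201 is not a perfect cube.
  y = -2: RHS = -199 is not a perfect cube.
  y = 3: RHS = 676 is not a perfect cube.
  y = -3: RHS = -674 is not a perfect cube.
Continuing the search up to |y| = 45 finds no further solutions beyond those listed.
Collected solutions: (1, 0).

Solutions (with |y| ≤ 45): (1, 0).


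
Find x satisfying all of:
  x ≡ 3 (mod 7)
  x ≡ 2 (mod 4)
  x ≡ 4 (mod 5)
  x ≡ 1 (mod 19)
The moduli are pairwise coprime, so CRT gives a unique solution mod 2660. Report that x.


Product of moduli M = 7 · 4 · 5 · 19 = 2660.
Merge one congruence at a time:
  Start: x ≡ 3 (mod 7).
  Combine with x ≡ 2 (mod 4); new modulus lcm = 28.
    Write x = 3 + 7·t and substitute into x ≡ 2 (mod 4): 7·t ≡ 2 − 3 = -1 (mod 4).
    Reduce coefficients mod 4: 3·t ≡ 3 (mod 4).
    The inverse of 3 mod 4 is 3 (since 3·3 = 9 = 2·4 + 1), so t ≡ 3·3 = 9 ≡ 1 (mod 4).
    Then x = 3 + 7·1 = 10, valid modulo lcm(7, 4) = 28: x ≡ 10 (mod 28).
  Combine with x ≡ 4 (mod 5); new modulus lcm = 140.
    Write x = 10 + 28·t and substitute into x ≡ 4 (mod 5): 28·t ≡ 4 − 10 = -6 (mod 5).
    Reduce coefficients mod 5: 3·t ≡ 4 (mod 5).
    The inverse of 3 mod 5 is 2 (since 3·2 = 6 = 1·5 + 1), so t ≡ 2·4 = 8 ≡ 3 (mod 5).
    Then x = 10 + 28·3 = 94, valid modulo lcm(28, 5) = 140: x ≡ 94 (mod 140).
  Combine with x ≡ 1 (mod 19); new modulus lcm = 2660.
    Write x = 94 + 140·t and substitute into x ≡ 1 (mod 19): 140·t ≡ 1 − 94 = -93 (mod 19).
    Reduce coefficients mod 19: 7·t ≡ 2 (mod 19).
    The inverse of 7 mod 19 is 11 (since 7·11 = 77 = 4·19 + 1), so t ≡ 11·2 = 22 ≡ 3 (mod 19).
    Then x = 94 + 140·3 = 514, valid modulo lcm(140, 19) = 2660: x ≡ 514 (mod 2660).
Verify against each original: 514 mod 7 = 3, 514 mod 4 = 2, 514 mod 5 = 4, 514 mod 19 = 1.

x ≡ 514 (mod 2660).


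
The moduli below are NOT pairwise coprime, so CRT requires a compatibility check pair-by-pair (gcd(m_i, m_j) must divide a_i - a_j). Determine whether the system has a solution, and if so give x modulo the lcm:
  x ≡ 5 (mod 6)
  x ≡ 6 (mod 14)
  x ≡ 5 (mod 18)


Moduli 6, 14, 18 are not pairwise coprime, so CRT works modulo lcm(m_i) when all pairwise compatibility conditions hold.
Pairwise compatibility: gcd(m_i, m_j) must divide a_i - a_j for every pair.
Merge one congruence at a time:
  Start: x ≡ 5 (mod 6).
  Combine with x ≡ 6 (mod 14): gcd(6, 14) = 2, and 6 - 5 = 1 is NOT divisible by 2.
    ⇒ system is inconsistent (no integer solution).

No solution (the system is inconsistent).


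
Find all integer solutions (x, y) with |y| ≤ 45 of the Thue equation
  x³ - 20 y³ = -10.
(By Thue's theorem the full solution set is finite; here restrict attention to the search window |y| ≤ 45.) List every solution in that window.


The equation is x³ - 20y³ = -10. For fixed y, x³ = 20·y³ − 10, so a solution requires the RHS to be a perfect cube.
Strategy: iterate y from -45 to 45, compute RHS = 20·y³ − 10, and check whether it is a (positive or negative) perfect cube.
Check small values of y:
  y = 0: RHS = -10 is not a perfect cube.
  y = 1: RHS = 10 is not a perfect cube.
  y = -1: RHS = -30 is not a perfect cube.
  y = 2: RHS = 150 is not a perfect cube.
  y = -2: RHS = -170 is not a perfect cube.
  y = 3: RHS = 530 is not a perfect cube.
  y = -3: RHS = -550 is not a perfect cube.
Continuing the search up to |y| = 45 finds no solutions either.
No (x, y) in the scanned range satisfies the equation.

No integer solutions with |y| ≤ 45.


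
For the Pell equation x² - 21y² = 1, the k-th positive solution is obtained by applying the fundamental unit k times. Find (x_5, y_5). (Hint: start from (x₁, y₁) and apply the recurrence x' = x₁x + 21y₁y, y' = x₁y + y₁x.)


Step 1: Find the fundamental solution (x₁, y₁) of x² - 21y² = 1.
  Expand √21 as a continued fraction. a₀ = ⌊√21⌋ = 4; iterate m_{k+1} = d_k·a_k − m_k, d_{k+1} = (21 − m_{k+1}²)/d_k, a_{k+1} = ⌊(a₀ + m_{k+1})/d_{k+1}⌋ (starting m₀ = 0, d₀ = 1), with convergents p_k = a_k·p_{k-1} + p_{k-2}, q_k = a_k·q_{k-1} + q_{k-2} (p₋₁ = 1, q₋₁ = 0):
  k = 0: a₀ = 4; p₀/q₀ = 4/1; p₀² − 21·q₀² = 16 − 21 = -5.
  k = 1: m = 4, d = 5, a = ⌊(4 + 4)/5⌋ = 1; p/q = (1·4 + 1)/(1·1 + 0) = 5/1; p² − 21·q² = 25 − 21 = 4.
  k = 2: m = 1, d = 4, a = ⌊(4 + 1)/4⌋ = 1; p/q = (1·5 + 4)/(1·1 + 1) = 9/2; p² − 21·q² = 81 − 84 = -3.
  k = 3: m = 3, d = 3, a = ⌊(4 + 3)/3⌋ = 2; p/q = (2·9 + 5)/(2·2 + 1) = 23/5; p² − 21·q² = 529 − 525 = 4.
  k = 4: m = 3, d = 4, a = ⌊(4 + 3)/4⌋ = 1; p/q = (1·23 + 9)/(1·5 + 2) = 32/7; p² − 21·q² = 1024 − 1029 = -5.
  k = 5: m = 1, d = 5, a = ⌊(4 + 1)/5⌋ = 1; p/q = (1·32 + 23)/(1·7 + 5) = 55/12; p² − 21·q² = 3025 − 3024 = 1.
  The first convergent with p² − 21·q² = 1 gives the fundamental solution (x₁, y₁) = (55, 12).
Step 2: Apply the recurrence (x_{n+1}, y_{n+1}) = (x₁x_n + 21y₁y_n, x₁y_n + y₁x_n) repeatedly.
  From (x_1, y_1) = (55, 12): x_2 = 55·55 + 21·12·12 = 6049; y_2 = 55·12 + 12·55 = 1320.
  From (x_2, y_2) = (6049, 1320): x_3 = 55·6049 + 21·12·1320 = 665335; y_3 = 55·1320 + 12·6049 = 145188.
  From (x_3, y_3) = (665335, 145188): x_4 = 55·665335 + 21·12·145188 = 73180801; y_4 = 55·145188 + 12·665335 = 15969360.
  From (x_4, y_4) = (73180801, 15969360): x_5 = 55·73180801 + 21·12·15969360 = 8049222775; y_5 = 55·15969360 + 12·73180801 = 1756484412.
Step 3: Verify x_5² - 21·y_5² = 64789987281578700625 - 64789987281578700624 = 1 (should be 1). ✓

(x_1, y_1) = (55, 12); (x_5, y_5) = (8049222775, 1756484412).


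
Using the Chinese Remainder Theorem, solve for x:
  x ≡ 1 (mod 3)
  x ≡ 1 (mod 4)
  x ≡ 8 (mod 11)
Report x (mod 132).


Moduli 3, 4, 11 are pairwise coprime; by CRT there is a unique solution modulo M = 3 · 4 · 11 = 132.
Solve pairwise, accumulating the modulus:
  Start with x ≡ 1 (mod 3).
  Combine with x ≡ 1 (mod 4): since gcd(3, 4) = 1, we get a unique residue mod 12.
    Write x = 1 + 3·t and substitute into x ≡ 1 (mod 4): 3·t ≡ 1 − 1 = 0 (mod 4).
    The inverse of 3 mod 4 is 3 (since 3·3 = 9 = 2·4 + 1), so t ≡ 3·0 = 0 ≡ 0 (mod 4).
    Then x = 1 + 3·0 = 1, valid modulo lcm(3, 4) = 12: x ≡ 1 (mod 12).
  Combine with x ≡ 8 (mod 11): since gcd(12, 11) = 1, we get a unique residue mod 132.
    Write x = 1 + 12·t and substitute into x ≡ 8 (mod 11): 12·t ≡ 8 − 1 = 7 (mod 11).
    Reduce coefficients mod 11: 1·t ≡ 7 (mod 11).
    So t ≡ 7 (mod 11).
    Then x = 1 + 12·7 = 85, valid modulo lcm(12, 11) = 132: x ≡ 85 (mod 132).
Verify: 85 mod 3 = 1 ✓, 85 mod 4 = 1 ✓, 85 mod 11 = 8 ✓.

x ≡ 85 (mod 132).


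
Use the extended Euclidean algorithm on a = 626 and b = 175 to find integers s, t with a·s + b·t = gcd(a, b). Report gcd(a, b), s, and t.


Euclidean algorithm on (626, 175) — divide until remainder is 0:
  626 = 3 · 175 + 101
  175 = 1 · 101 + 74
  101 = 1 · 74 + 27
  74 = 2 · 27 + 20
  27 = 1 · 20 + 7
  20 = 2 · 7 + 6
  7 = 1 · 6 + 1
  6 = 6 · 1 + 0
gcd(626, 175) = 1.
Track Bezout coefficients alongside the remainders: start with r₀ = 626 = a·1 + b·0 (s = 1, t = 0) and r₁ = 175 = a·0 + b·1 (s = 0, t = 1); each new remainder r_{k+1} = r_{k-1} − q_k·r_k inherits s_{k+1} = s_{k-1} − q_k·s_k, t_{k+1} = t_{k-1} − q_k·t_k, so r_k = a·s_k + b·t_k at every step:
  q = 3: r = 101, s = 1 − 3·0 = 1, t = 0 − 3·1 = -3  (check: 626·1 + 175·(-3) = 101)
  q = 1: r = 74, s = 0 − 1·1 = -1, t = 1 − 1·(-3) = 4  (check: 626·(-1) + 175·4 = 74)
  q = 1: r = 27, s = 1 − 1·(-1) = 2, t = -3 − 1·4 = -7  (check: 626·2 + 175·(-7) = 27)
  q = 2: r = 20, s = -1 − 2·2 = -5, t = 4 − 2·(-7) = 18  (check: 626·(-5) + 175·18 = 20)
  q = 1: r = 7, s = 2 − 1·(-5) = 7, t = -7 − 1·18 = -25  (check: 626·7 + 175·(-25) = 7)
  q = 2: r = 6, s = -5 − 2·7 = -19, t = 18 − 2·(-25) = 68  (check: 626·(-19) + 175·68 = 6)
  q = 1: r = 1, s = 7 − 1·(-19) = 26, t = -25 − 1·68 = -93  (check: 626·26 + 175·(-93) = 1)
The row with r = 1 (the gcd) gives the Bezout coefficients s = 26, t = -93.
Result: 626 · (26) + 175 · (-93) = 1.

gcd(626, 175) = 1; s = 26, t = -93 (check: 626·26 + 175·(-93) = 1).


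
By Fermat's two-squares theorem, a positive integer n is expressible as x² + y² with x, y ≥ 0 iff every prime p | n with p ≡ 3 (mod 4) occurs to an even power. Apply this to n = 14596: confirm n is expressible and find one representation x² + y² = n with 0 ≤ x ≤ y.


Step 1: Factor n = 14596 = 2^2 · 41 · 89.
Step 2: Check the mod-4 condition on each prime factor: 2 = 2 (special); 41 ≡ 1 (mod 4), exponent 1; 89 ≡ 1 (mod 4), exponent 1.
All primes ≡ 3 (mod 4) appear to even exponent (or don't appear), so by the two-squares theorem n IS expressible as a sum of two squares.
Step 3: Build a representation. Group n = k² · m with k = 2 and m = 41 · 89 = 3649 (a product of primes ≡ 1 (mod 4)); a representation of m scales to one of n via (k·x)² + (k·y)² = k²(x² + y²). Each prime p ≡ 1 (mod 4) is itself a sum of two squares; find a² by testing p − a² for a perfect square:
  41: 41 − 1² = 40, 41 − 2² = 37, 41 − 3² = 32, 41 − 4² = 25 = 5² ⇒ 41 = 4² + 5².
  89: 89 − 1² = 88, 89 − 2² = 85, 89 − 3² = 80, 89 − 4² = 73, 89 − 5² = 64 = 8² ⇒ 89 = 5² + 8².
  Combine using the Brahmagupta–Fibonacci identity (a² + b²)(c² + d²) = (ac − bd)² + (ad + bc)² = (ac + bd)² + (ad − bc)²:
  41 · 89 = 3649: from (4² + 5²)(5² + 8²), take (4·5 − 5·8, 4·8 + 5·5) = (20 − 40, 32 + 25) = (-20, 57); dropping signs (only squares matter) gives (20, 57); check 20² + 57² = 400 + 3249 = 3649 ✓.
  Scale by k = 2: (2·20, 2·57) = (40, 114).
Step 4: Order so x ≤ y and verify: 40² + 114² = 1600 + 12996 = 14596 = n. ✓

n = 14596 = 40² + 114² (one valid representation with x ≤ y).


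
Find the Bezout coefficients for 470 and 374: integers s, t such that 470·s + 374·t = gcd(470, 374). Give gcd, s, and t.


Euclidean algorithm on (470, 374) — divide until remainder is 0:
  470 = 1 · 374 + 96
  374 = 3 · 96 + 86
  96 = 1 · 86 + 10
  86 = 8 · 10 + 6
  10 = 1 · 6 + 4
  6 = 1 · 4 + 2
  4 = 2 · 2 + 0
gcd(470, 374) = 2.
Track Bezout coefficients alongside the remainders: start with r₀ = 470 = a·1 + b·0 (s = 1, t = 0) and r₁ = 374 = a·0 + b·1 (s = 0, t = 1); each new remainder r_{k+1} = r_{k-1} − q_k·r_k inherits s_{k+1} = s_{k-1} − q_k·s_k, t_{k+1} = t_{k-1} − q_k·t_k, so r_k = a·s_k + b·t_k at every step:
  q = 1: r = 96, s = 1 − 1·0 = 1, t = 0 − 1·1 = -1  (check: 470·1 + 374·(-1) = 96)
  q = 3: r = 86, s = 0 − 3·1 = -3, t = 1 − 3·(-1) = 4  (check: 470·(-3) + 374·4 = 86)
  q = 1: r = 10, s = 1 − 1·(-3) = 4, t = -1 − 1·4 = -5  (check: 470·4 + 374·(-5) = 10)
  q = 8: r = 6, s = -3 − 8·4 = -35, t = 4 − 8·(-5) = 44  (check: 470·(-35) + 374·44 = 6)
  q = 1: r = 4, s = 4 − 1·(-35) = 39, t = -5 − 1·44 = -49  (check: 470·39 + 374·(-49) = 4)
  q = 1: r = 2, s = -35 − 1·39 = -74, t = 44 − 1·(-49) = 93  (check: 470·(-74) + 374·93 = 2)
The row with r = 2 (the gcd) gives the Bezout coefficients s = -74, t = 93.
Result: 470 · (-74) + 374 · (93) = 2.

gcd(470, 374) = 2; s = -74, t = 93 (check: 470·(-74) + 374·93 = 2).


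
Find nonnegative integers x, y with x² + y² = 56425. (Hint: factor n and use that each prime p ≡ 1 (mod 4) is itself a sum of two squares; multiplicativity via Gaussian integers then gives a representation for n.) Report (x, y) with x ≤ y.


Step 1: Factor n = 56425 = 5^2 · 37 · 61.
Step 2: Check the mod-4 condition on each prime factor: 5 ≡ 1 (mod 4), exponent 2; 37 ≡ 1 (mod 4), exponent 1; 61 ≡ 1 (mod 4), exponent 1.
All primes ≡ 3 (mod 4) appear to even exponent (or don't appear), so by the two-squares theorem n IS expressible as a sum of two squares.
Step 3: Build a representation. Group n = k² · m with k = 5 and m = 37 · 61 = 2257 (a product of primes ≡ 1 (mod 4)); a representation of m scales to one of n via (k·x)² + (k·y)² = k²(x² + y²). Each prime p ≡ 1 (mod 4) is itself a sum of two squares; find a² by testing p − a² for a perfect square:
  37: 37 − 1² = 36 = 6² ⇒ 37 = 1² + 6².
  61: 61 − 1² = 60, 61 − 2² = 57, 61 − 3² = 52, 61 − 4² = 45, 61 − 5² = 36 = 6² ⇒ 61 = 5² + 6².
  Combine using the Brahmagupta–Fibonacci identity (a² + b²)(c² + d²) = (ac − bd)² + (ad + bc)² = (ac + bd)² + (ad − bc)²:
  37 · 61 = 2257: from (1² + 6²)(5² + 6²), take (1·5 − 6·6, 1·6 + 6·5) = (5 − 36, 6 + 30) = (-31, 36); dropping signs (only squares matter) gives (31, 36); check 31² + 36² = 961 + 1296 = 2257 ✓.
  Scale by k = 5: (5·31, 5·36) = (155, 180).
Step 4: Order so x ≤ y and verify: 155² + 180² = 24025 + 32400 = 56425 = n. ✓

n = 56425 = 155² + 180² (one valid representation with x ≤ y).


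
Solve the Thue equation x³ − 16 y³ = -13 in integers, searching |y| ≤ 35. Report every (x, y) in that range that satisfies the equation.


The equation is x³ - 16y³ = -13. For fixed y, x³ = 16·y³ − 13, so a solution requires the RHS to be a perfect cube.
Strategy: iterate y from -35 to 35, compute RHS = 16·y³ − 13, and check whether it is a (positive or negative) perfect cube.
Check small values of y:
  y = 0: RHS = -13 is not a perfect cube.
  y = 1: RHS = 3 is not a perfect cube.
  y = -1: RHS = -29 is not a perfect cube.
  y = 2: RHS = 115 is not a perfect cube.
  y = -2: RHS = -141 is not a perfect cube.
  y = 3: RHS = 419 is not a perfect cube.
  y = -3: RHS = -445 is not a perfect cube.
Continuing the search up to |y| = 35 finds no solutions either.
No (x, y) in the scanned range satisfies the equation.

No integer solutions with |y| ≤ 35.


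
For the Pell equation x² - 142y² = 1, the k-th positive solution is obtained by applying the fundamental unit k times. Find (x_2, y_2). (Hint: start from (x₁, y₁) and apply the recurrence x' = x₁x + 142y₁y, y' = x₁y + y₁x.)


Step 1: Find the fundamental solution (x₁, y₁) of x² - 142y² = 1.
  Expand √142 as a continued fraction. a₀ = ⌊√142⌋ = 11; iterate m_{k+1} = d_k·a_k − m_k, d_{k+1} = (142 − m_{k+1}²)/d_k, a_{k+1} = ⌊(a₀ + m_{k+1})/d_{k+1}⌋ (starting m₀ = 0, d₀ = 1), with convergents p_k = a_k·p_{k-1} + p_{k-2}, q_k = a_k·q_{k-1} + q_{k-2} (p₋₁ = 1, q₋₁ = 0):
  k = 0: a₀ = 11; p₀/q₀ = 11/1; p₀² − 142·q₀² = 121 − 142 = -21.
  k = 1: m = 11, d = 21, a = ⌊(11 + 11)/21⌋ = 1; p/q = (1·11 + 1)/(1·1 + 0) = 12/1; p² − 142·q² = 144 − 142 = 2.
  k = 2: m = 10, d = 2, a = ⌊(11 + 10)/2⌋ = 10; p/q = (10·12 + 11)/(10·1 + 1) = 131/11; p² − 142·q² = 17161 − 17182 = -21.
  k = 3: m = 10, d = 21, a = ⌊(11 + 10)/21⌋ = 1; p/q = (1·131 + 12)/(1·11 + 1) = 143/12; p² − 142·q² = 20449 − 20448 = 1.
  The first convergent with p² − 142·q² = 1 gives the fundamental solution (x₁, y₁) = (143, 12).
Step 2: Apply the recurrence (x_{n+1}, y_{n+1}) = (x₁x_n + 142y₁y_n, x₁y_n + y₁x_n) repeatedly.
  From (x_1, y_1) = (143, 12): x_2 = 143·143 + 142·12·12 = 40897; y_2 = 143·12 + 12·143 = 3432.
Step 3: Verify x_2² - 142·y_2² = 1672564609 - 1672564608 = 1 (should be 1). ✓

(x_1, y_1) = (143, 12); (x_2, y_2) = (40897, 3432).


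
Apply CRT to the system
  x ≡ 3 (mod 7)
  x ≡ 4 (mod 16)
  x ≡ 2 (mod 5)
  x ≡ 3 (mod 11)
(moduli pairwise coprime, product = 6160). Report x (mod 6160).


Product of moduli M = 7 · 16 · 5 · 11 = 6160.
Merge one congruence at a time:
  Start: x ≡ 3 (mod 7).
  Combine with x ≡ 4 (mod 16); new modulus lcm = 112.
    Write x = 3 + 7·t and substitute into x ≡ 4 (mod 16): 7·t ≡ 4 − 3 = 1 (mod 16).
    The inverse of 7 mod 16 is 7 (since 7·7 = 49 = 3·16 + 1), so t ≡ 7·1 = 7 ≡ 7 (mod 16).
    Then x = 3 + 7·7 = 52, valid modulo lcm(7, 16) = 112: x ≡ 52 (mod 112).
  Combine with x ≡ 2 (mod 5); new modulus lcm = 560.
    Write x = 52 + 112·t and substitute into x ≡ 2 (mod 5): 112·t ≡ 2 − 52 = -50 (mod 5).
    Reduce coefficients mod 5: 2·t ≡ 0 (mod 5).
    The inverse of 2 mod 5 is 3 (since 2·3 = 6 = 1·5 + 1), so t ≡ 3·0 = 0 ≡ 0 (mod 5).
    Then x = 52 + 112·0 = 52, valid modulo lcm(112, 5) = 560: x ≡ 52 (mod 560).
  Combine with x ≡ 3 (mod 11); new modulus lcm = 6160.
    Write x = 52 + 560·t and substitute into x ≡ 3 (mod 11): 560·t ≡ 3 − 52 = -49 (mod 11).
    Reduce coefficients mod 11: 10·t ≡ 6 (mod 11).
    The inverse of 10 mod 11 is 10 (since 10·10 = 100 = 9·11 + 1), so t ≡ 10·6 = 60 ≡ 5 (mod 11).
    Then x = 52 + 560·5 = 2852, valid modulo lcm(560, 11) = 6160: x ≡ 2852 (mod 6160).
Verify against each original: 2852 mod 7 = 3, 2852 mod 16 = 4, 2852 mod 5 = 2, 2852 mod 11 = 3.

x ≡ 2852 (mod 6160).


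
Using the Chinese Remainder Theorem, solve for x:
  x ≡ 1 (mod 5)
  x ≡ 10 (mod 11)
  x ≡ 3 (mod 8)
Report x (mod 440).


Moduli 5, 11, 8 are pairwise coprime; by CRT there is a unique solution modulo M = 5 · 11 · 8 = 440.
Solve pairwise, accumulating the modulus:
  Start with x ≡ 1 (mod 5).
  Combine with x ≡ 10 (mod 11): since gcd(5, 11) = 1, we get a unique residue mod 55.
    Write x = 1 + 5·t and substitute into x ≡ 10 (mod 11): 5·t ≡ 10 − 1 = 9 (mod 11).
    The inverse of 5 mod 11 is 9 (since 5·9 = 45 = 4·11 + 1), so t ≡ 9·9 = 81 ≡ 4 (mod 11).
    Then x = 1 + 5·4 = 21, valid modulo lcm(5, 11) = 55: x ≡ 21 (mod 55).
  Combine with x ≡ 3 (mod 8): since gcd(55, 8) = 1, we get a unique residue mod 440.
    Write x = 21 + 55·t and substitute into x ≡ 3 (mod 8): 55·t ≡ 3 − 21 = -18 (mod 8).
    Reduce coefficients mod 8: 7·t ≡ 6 (mod 8).
    The inverse of 7 mod 8 is 7 (since 7·7 = 49 = 6·8 + 1), so t ≡ 7·6 = 42 ≡ 2 (mod 8).
    Then x = 21 + 55·2 = 131, valid modulo lcm(55, 8) = 440: x ≡ 131 (mod 440).
Verify: 131 mod 5 = 1 ✓, 131 mod 11 = 10 ✓, 131 mod 8 = 3 ✓.

x ≡ 131 (mod 440).


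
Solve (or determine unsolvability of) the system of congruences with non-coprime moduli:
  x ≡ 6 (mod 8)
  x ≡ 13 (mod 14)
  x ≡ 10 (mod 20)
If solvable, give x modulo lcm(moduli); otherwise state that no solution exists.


Moduli 8, 14, 20 are not pairwise coprime, so CRT works modulo lcm(m_i) when all pairwise compatibility conditions hold.
Pairwise compatibility: gcd(m_i, m_j) must divide a_i - a_j for every pair.
Merge one congruence at a time:
  Start: x ≡ 6 (mod 8).
  Combine with x ≡ 13 (mod 14): gcd(8, 14) = 2, and 13 - 6 = 7 is NOT divisible by 2.
    ⇒ system is inconsistent (no integer solution).

No solution (the system is inconsistent).


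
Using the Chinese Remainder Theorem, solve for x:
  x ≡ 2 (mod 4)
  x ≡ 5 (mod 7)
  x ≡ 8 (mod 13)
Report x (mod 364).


Moduli 4, 7, 13 are pairwise coprime; by CRT there is a unique solution modulo M = 4 · 7 · 13 = 364.
Solve pairwise, accumulating the modulus:
  Start with x ≡ 2 (mod 4).
  Combine with x ≡ 5 (mod 7): since gcd(4, 7) = 1, we get a unique residue mod 28.
    Write x = 2 + 4·t and substitute into x ≡ 5 (mod 7): 4·t ≡ 5 − 2 = 3 (mod 7).
    The inverse of 4 mod 7 is 2 (since 4·2 = 8 = 1·7 + 1), so t ≡ 2·3 = 6 ≡ 6 (mod 7).
    Then x = 2 + 4·6 = 26, valid modulo lcm(4, 7) = 28: x ≡ 26 (mod 28).
  Combine with x ≡ 8 (mod 13): since gcd(28, 13) = 1, we get a unique residue mod 364.
    Write x = 26 + 28·t and substitute into x ≡ 8 (mod 13): 28·t ≡ 8 − 26 = -18 (mod 13).
    Reduce coefficients mod 13: 2·t ≡ 8 (mod 13).
    The inverse of 2 mod 13 is 7 (since 2·7 = 14 = 1·13 + 1), so t ≡ 7·8 = 56 ≡ 4 (mod 13).
    Then x = 26 + 28·4 = 138, valid modulo lcm(28, 13) = 364: x ≡ 138 (mod 364).
Verify: 138 mod 4 = 2 ✓, 138 mod 7 = 5 ✓, 138 mod 13 = 8 ✓.

x ≡ 138 (mod 364).


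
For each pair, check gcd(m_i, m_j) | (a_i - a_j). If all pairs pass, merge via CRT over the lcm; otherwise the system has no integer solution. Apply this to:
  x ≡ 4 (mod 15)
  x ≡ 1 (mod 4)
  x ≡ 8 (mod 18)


Moduli 15, 4, 18 are not pairwise coprime, so CRT works modulo lcm(m_i) when all pairwise compatibility conditions hold.
Pairwise compatibility: gcd(m_i, m_j) must divide a_i - a_j for every pair.
Merge one congruence at a time:
  Start: x ≡ 4 (mod 15).
  Combine with x ≡ 1 (mod 4): gcd(15, 4) = 1; 1 - 4 = -3, which IS divisible by 1, so compatible.
    Write x = 4 + 15·t and substitute into x ≡ 1 (mod 4): 15·t ≡ 1 − 4 = -3 (mod 4).
    Reduce coefficients mod 4: 3·t ≡ 1 (mod 4).
    The inverse of 3 mod 4 is 3 (since 3·3 = 9 = 2·4 + 1), so t ≡ 3·1 = 3 ≡ 3 (mod 4).
    Then x = 4 + 15·3 = 49, valid modulo lcm(15, 4) = 60: x ≡ 49 (mod 60).
  Combine with x ≡ 8 (mod 18): gcd(60, 18) = 6, and 8 - 49 = -41 is NOT divisible by 6.
    ⇒ system is inconsistent (no integer solution).

No solution (the system is inconsistent).


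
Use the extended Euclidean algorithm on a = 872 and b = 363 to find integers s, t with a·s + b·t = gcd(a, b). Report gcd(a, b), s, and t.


Euclidean algorithm on (872, 363) — divide until remainder is 0:
  872 = 2 · 363 + 146
  363 = 2 · 146 + 71
  146 = 2 · 71 + 4
  71 = 17 · 4 + 3
  4 = 1 · 3 + 1
  3 = 3 · 1 + 0
gcd(872, 363) = 1.
Track Bezout coefficients alongside the remainders: start with r₀ = 872 = a·1 + b·0 (s = 1, t = 0) and r₁ = 363 = a·0 + b·1 (s = 0, t = 1); each new remainder r_{k+1} = r_{k-1} − q_k·r_k inherits s_{k+1} = s_{k-1} − q_k·s_k, t_{k+1} = t_{k-1} − q_k·t_k, so r_k = a·s_k + b·t_k at every step:
  q = 2: r = 146, s = 1 − 2·0 = 1, t = 0 − 2·1 = -2  (check: 872·1 + 363·(-2) = 146)
  q = 2: r = 71, s = 0 − 2·1 = -2, t = 1 − 2·(-2) = 5  (check: 872·(-2) + 363·5 = 71)
  q = 2: r = 4, s = 1 − 2·(-2) = 5, t = -2 − 2·5 = -12  (check: 872·5 + 363·(-12) = 4)
  q = 17: r = 3, s = -2 − 17·5 = -87, t = 5 − 17·(-12) = 209  (check: 872·(-87) + 363·209 = 3)
  q = 1: r = 1, s = 5 − 1·(-87) = 92, t = -12 − 1·209 = -221  (check: 872·92 + 363·(-221) = 1)
The row with r = 1 (the gcd) gives the Bezout coefficients s = 92, t = -221.
Result: 872 · (92) + 363 · (-221) = 1.

gcd(872, 363) = 1; s = 92, t = -221 (check: 872·92 + 363·(-221) = 1).


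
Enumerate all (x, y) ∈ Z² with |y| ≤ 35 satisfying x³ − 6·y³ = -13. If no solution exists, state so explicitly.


The equation is x³ - 6y³ = -13. For fixed y, x³ = 6·y³ − 13, so a solution requires the RHS to be a perfect cube.
Strategy: iterate y from -35 to 35, compute RHS = 6·y³ − 13, and check whether it is a (positive or negative) perfect cube.
Check small values of y:
  y = 0: RHS = -13 is not a perfect cube.
  y = 1: RHS = -7 is not a perfect cube.
  y = -1: RHS = -19 is not a perfect cube.
  y = 2: RHS = 35 is not a perfect cube.
  y = -2: RHS = -61 is not a perfect cube.
  y = 3: RHS = 149 is not a perfect cube.
  y = -3: RHS = -175 is not a perfect cube.
Continuing the search up to |y| = 35 finds no solutions either.
No (x, y) in the scanned range satisfies the equation.

No integer solutions with |y| ≤ 35.


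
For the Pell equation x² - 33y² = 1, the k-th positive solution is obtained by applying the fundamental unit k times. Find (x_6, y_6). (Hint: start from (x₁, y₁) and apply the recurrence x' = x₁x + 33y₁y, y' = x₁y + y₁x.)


Step 1: Find the fundamental solution (x₁, y₁) of x² - 33y² = 1.
  Expand √33 as a continued fraction. a₀ = ⌊√33⌋ = 5; iterate m_{k+1} = d_k·a_k − m_k, d_{k+1} = (33 − m_{k+1}²)/d_k, a_{k+1} = ⌊(a₀ + m_{k+1})/d_{k+1}⌋ (starting m₀ = 0, d₀ = 1), with convergents p_k = a_k·p_{k-1} + p_{k-2}, q_k = a_k·q_{k-1} + q_{k-2} (p₋₁ = 1, q₋₁ = 0):
  k = 0: a₀ = 5; p₀/q₀ = 5/1; p₀² − 33·q₀² = 25 − 33 = -8.
  k = 1: m = 5, d = 8, a = ⌊(5 + 5)/8⌋ = 1; p/q = (1·5 + 1)/(1·1 + 0) = 6/1; p² − 33·q² = 36 − 33 = 3.
  k = 2: m = 3, d = 3, a = ⌊(5 + 3)/3⌋ = 2; p/q = (2·6 + 5)/(2·1 + 1) = 17/3; p² − 33·q² = 289 − 297 = -8.
  k = 3: m = 3, d = 8, a = ⌊(5 + 3)/8⌋ = 1; p/q = (1·17 + 6)/(1·3 + 1) = 23/4; p² − 33·q² = 529 − 528 = 1.
  The first convergent with p² − 33·q² = 1 gives the fundamental solution (x₁, y₁) = (23, 4).
Step 2: Apply the recurrence (x_{n+1}, y_{n+1}) = (x₁x_n + 33y₁y_n, x₁y_n + y₁x_n) repeatedly.
  From (x_1, y_1) = (23, 4): x_2 = 23·23 + 33·4·4 = 1057; y_2 = 23·4 + 4·23 = 184.
  From (x_2, y_2) = (1057, 184): x_3 = 23·1057 + 33·4·184 = 48599; y_3 = 23·184 + 4·1057 = 8460.
  From (x_3, y_3) = (48599, 8460): x_4 = 23·48599 + 33·4·8460 = 2234497; y_4 = 23·8460 + 4·48599 = 388976.
  From (x_4, y_4) = (2234497, 388976): x_5 = 23·2234497 + 33·4·388976 = 102738263; y_5 = 23·388976 + 4·2234497 = 17884436.
  From (x_5, y_5) = (102738263, 17884436): x_6 = 23·102738263 + 33·4·17884436 = 4723725601; y_6 = 23·17884436 + 4·102738263 = 822295080.
Step 3: Verify x_6² - 33·y_6² = 22313583553542811201 - 22313583553542811200 = 1 (should be 1). ✓

(x_1, y_1) = (23, 4); (x_6, y_6) = (4723725601, 822295080).


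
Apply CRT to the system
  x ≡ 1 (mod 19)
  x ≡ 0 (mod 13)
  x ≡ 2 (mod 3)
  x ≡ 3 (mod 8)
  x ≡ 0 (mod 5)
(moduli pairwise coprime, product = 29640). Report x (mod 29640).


Product of moduli M = 19 · 13 · 3 · 8 · 5 = 29640.
Merge one congruence at a time:
  Start: x ≡ 1 (mod 19).
  Combine with x ≡ 0 (mod 13); new modulus lcm = 247.
    Write x = 1 + 19·t and substitute into x ≡ 0 (mod 13): 19·t ≡ 0 − 1 = -1 (mod 13).
    Reduce coefficients mod 13: 6·t ≡ 12 (mod 13).
    The inverse of 6 mod 13 is 11 (since 6·11 = 66 = 5·13 + 1), so t ≡ 11·12 = 132 ≡ 2 (mod 13).
    Then x = 1 + 19·2 = 39, valid modulo lcm(19, 13) = 247: x ≡ 39 (mod 247).
  Combine with x ≡ 2 (mod 3); new modulus lcm = 741.
    Write x = 39 + 247·t and substitute into x ≡ 2 (mod 3): 247·t ≡ 2 − 39 = -37 (mod 3).
    Reduce coefficients mod 3: 1·t ≡ 2 (mod 3).
    So t ≡ 2 (mod 3).
    Then x = 39 + 247·2 = 533, valid modulo lcm(247, 3) = 741: x ≡ 533 (mod 741).
  Combine with x ≡ 3 (mod 8); new modulus lcm = 5928.
    Write x = 533 + 741·t and substitute into x ≡ 3 (mod 8): 741·t ≡ 3 − 533 = -530 (mod 8).
    Reduce coefficients mod 8: 5·t ≡ 6 (mod 8).
    The inverse of 5 mod 8 is 5 (since 5·5 = 25 = 3·8 + 1), so t ≡ 5·6 = 30 ≡ 6 (mod 8).
    Then x = 533 + 741·6 = 4979, valid modulo lcm(741, 8) = 5928: x ≡ 4979 (mod 5928).
  Combine with x ≡ 0 (mod 5); new modulus lcm = 29640.
    Write x = 4979 + 5928·t and substitute into x ≡ 0 (mod 5): 5928·t ≡ 0 − 4979 = -4979 (mod 5).
    Reduce coefficients mod 5: 3·t ≡ 1 (mod 5).
    The inverse of 3 mod 5 is 2 (since 3·2 = 6 = 1·5 + 1), so t ≡ 2·1 = 2 ≡ 2 (mod 5).
    Then x = 4979 + 5928·2 = 16835, valid modulo lcm(5928, 5) = 29640: x ≡ 16835 (mod 29640).
Verify against each original: 16835 mod 19 = 1, 16835 mod 13 = 0, 16835 mod 3 = 2, 16835 mod 8 = 3, 16835 mod 5 = 0.

x ≡ 16835 (mod 29640).


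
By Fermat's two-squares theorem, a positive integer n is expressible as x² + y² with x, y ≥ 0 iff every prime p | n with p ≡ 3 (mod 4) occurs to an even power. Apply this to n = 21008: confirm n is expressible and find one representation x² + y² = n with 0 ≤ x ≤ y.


Step 1: Factor n = 21008 = 2^4 · 13 · 101.
Step 2: Check the mod-4 condition on each prime factor: 2 = 2 (special); 13 ≡ 1 (mod 4), exponent 1; 101 ≡ 1 (mod 4), exponent 1.
All primes ≡ 3 (mod 4) appear to even exponent (or don't appear), so by the two-squares theorem n IS expressible as a sum of two squares.
Step 3: Build a representation. Group n = k² · m with k = 4 and m = 13 · 101 = 1313 (a product of primes ≡ 1 (mod 4)); a representation of m scales to one of n via (k·x)² + (k·y)² = k²(x² + y²). Each prime p ≡ 1 (mod 4) is itself a sum of two squares; find a² by testing p − a² for a perfect square:
  13: 13 − 1² = 12, 13 − 2² = 9 = 3² ⇒ 13 = 2² + 3².
  101: 101 − 1² = 100 = 10² ⇒ 101 = 1² + 10².
  Combine using the Brahmagupta–Fibonacci identity (a² + b²)(c² + d²) = (ac − bd)² + (ad + bc)² = (ac + bd)² + (ad − bc)²:
  13 · 101 = 1313: from (2² + 3²)(1² + 10²), take (2·1 − 3·10, 2·10 + 3·1) = (2 − 30, 20 + 3) = (-28, 23); dropping signs (only squares matter) gives (28, 23); check 28² + 23² = 784 + 529 = 1313 ✓.
  Scale by k = 4: (4·28, 4·23) = (112, 92).
Step 4: Order so x ≤ y and verify: 92² + 112² = 8464 + 12544 = 21008 = n. ✓

n = 21008 = 92² + 112² (one valid representation with x ≤ y).


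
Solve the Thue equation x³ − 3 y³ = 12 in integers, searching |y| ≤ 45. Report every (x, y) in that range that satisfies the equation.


The equation is x³ - 3y³ = 12. For fixed y, x³ = 3·y³ + 12, so a solution requires the RHS to be a perfect cube.
Strategy: iterate y from -45 to 45, compute RHS = 3·y³ + 12, and check whether it is a (positive or negative) perfect cube.
Check small values of y:
  y = 0: RHS = 12 is not a perfect cube.
  y = 1: RHS = 15 is not a perfect cube.
  y = -1: RHS = 9 is not a perfect cube.
  y = 2: RHS = 36 is not a perfect cube.
  y = -2: RHS = -12 is not a perfect cube.
  y = 3: RHS = 93 is not a perfect cube.
  y = -3: RHS = -69 is not a perfect cube.
Continuing the search up to |y| = 45 finds no solutions either.
No (x, y) in the scanned range satisfies the equation.

No integer solutions with |y| ≤ 45.


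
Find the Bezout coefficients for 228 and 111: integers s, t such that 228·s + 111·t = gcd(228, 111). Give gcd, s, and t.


Euclidean algorithm on (228, 111) — divide until remainder is 0:
  228 = 2 · 111 + 6
  111 = 18 · 6 + 3
  6 = 2 · 3 + 0
gcd(228, 111) = 3.
Track Bezout coefficients alongside the remainders: start with r₀ = 228 = a·1 + b·0 (s = 1, t = 0) and r₁ = 111 = a·0 + b·1 (s = 0, t = 1); each new remainder r_{k+1} = r_{k-1} − q_k·r_k inherits s_{k+1} = s_{k-1} − q_k·s_k, t_{k+1} = t_{k-1} − q_k·t_k, so r_k = a·s_k + b·t_k at every step:
  q = 2: r = 6, s = 1 − 2·0 = 1, t = 0 − 2·1 = -2  (check: 228·1 + 111·(-2) = 6)
  q = 18: r = 3, s = 0 − 18·1 = -18, t = 1 − 18·(-2) = 37  (check: 228·(-18) + 111·37 = 3)
The row with r = 3 (the gcd) gives the Bezout coefficients s = -18, t = 37.
Result: 228 · (-18) + 111 · (37) = 3.

gcd(228, 111) = 3; s = -18, t = 37 (check: 228·(-18) + 111·37 = 3).


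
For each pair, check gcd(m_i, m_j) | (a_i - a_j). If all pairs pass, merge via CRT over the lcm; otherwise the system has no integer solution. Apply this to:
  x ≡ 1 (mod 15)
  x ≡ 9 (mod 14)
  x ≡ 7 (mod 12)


Moduli 15, 14, 12 are not pairwise coprime, so CRT works modulo lcm(m_i) when all pairwise compatibility conditions hold.
Pairwise compatibility: gcd(m_i, m_j) must divide a_i - a_j for every pair.
Merge one congruence at a time:
  Start: x ≡ 1 (mod 15).
  Combine with x ≡ 9 (mod 14): gcd(15, 14) = 1; 9 - 1 = 8, which IS divisible by 1, so compatible.
    Write x = 1 + 15·t and substitute into x ≡ 9 (mod 14): 15·t ≡ 9 − 1 = 8 (mod 14).
    Reduce coefficients mod 14: 1·t ≡ 8 (mod 14).
    So t ≡ 8 (mod 14).
    Then x = 1 + 15·8 = 121, valid modulo lcm(15, 14) = 210: x ≡ 121 (mod 210).
  Combine with x ≡ 7 (mod 12): gcd(210, 12) = 6; 7 - 121 = -114, which IS divisible by 6, so compatible.
    Write x = 121 + 210·t and substitute into x ≡ 7 (mod 12): 210·t ≡ 7 − 121 = -114 (mod 12).
    Divide the congruence (and modulus) by g = 6: 35·t ≡ -19 (mod 2).
    Reduce coefficients mod 2: 1·t ≡ 1 (mod 2).
    So t ≡ 1 (mod 2).
    Then x = 121 + 210·1 = 331, valid modulo lcm(210, 12) = 420: x ≡ 331 (mod 420).
Verify: 331 mod 15 = 1, 331 mod 14 = 9, 331 mod 12 = 7.

x ≡ 331 (mod 420).


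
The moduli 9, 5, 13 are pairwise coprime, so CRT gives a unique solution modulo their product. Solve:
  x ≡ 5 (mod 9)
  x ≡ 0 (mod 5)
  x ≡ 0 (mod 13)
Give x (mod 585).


Moduli 9, 5, 13 are pairwise coprime; by CRT there is a unique solution modulo M = 9 · 5 · 13 = 585.
Solve pairwise, accumulating the modulus:
  Start with x ≡ 5 (mod 9).
  Combine with x ≡ 0 (mod 5): since gcd(9, 5) = 1, we get a unique residue mod 45.
    Write x = 5 + 9·t and substitute into x ≡ 0 (mod 5): 9·t ≡ 0 − 5 = -5 (mod 5).
    Reduce coefficients mod 5: 4·t ≡ 0 (mod 5).
    The inverse of 4 mod 5 is 4 (since 4·4 = 16 = 3·5 + 1), so t ≡ 4·0 = 0 ≡ 0 (mod 5).
    Then x = 5 + 9·0 = 5, valid modulo lcm(9, 5) = 45: x ≡ 5 (mod 45).
  Combine with x ≡ 0 (mod 13): since gcd(45, 13) = 1, we get a unique residue mod 585.
    Write x = 5 + 45·t and substitute into x ≡ 0 (mod 13): 45·t ≡ 0 − 5 = -5 (mod 13).
    Reduce coefficients mod 13: 6·t ≡ 8 (mod 13).
    The inverse of 6 mod 13 is 11 (since 6·11 = 66 = 5·13 + 1), so t ≡ 11·8 = 88 ≡ 10 (mod 13).
    Then x = 5 + 45·10 = 455, valid modulo lcm(45, 13) = 585: x ≡ 455 (mod 585).
Verify: 455 mod 9 = 5 ✓, 455 mod 5 = 0 ✓, 455 mod 13 = 0 ✓.

x ≡ 455 (mod 585).
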